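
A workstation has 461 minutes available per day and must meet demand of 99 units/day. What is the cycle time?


Cycle time = available time / demand
= 461 / 99
= 4.66 min/unit


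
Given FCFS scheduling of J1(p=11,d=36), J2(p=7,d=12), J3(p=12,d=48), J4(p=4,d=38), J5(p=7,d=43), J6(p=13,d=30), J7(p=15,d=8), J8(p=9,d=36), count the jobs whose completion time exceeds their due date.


Completion vs due date:
  J1: C=11, d=36 → on time
  J2: C=18, d=12 → TARDY
  J3: C=30, d=48 → on time
  J4: C=34, d=38 → on time
  J5: C=41, d=43 → on time
  J6: C=54, d=30 → TARDY
  J7: C=69, d=8 → TARDY
  J8: C=78, d=36 → TARDY
Tardy jobs: J2, J6, J7, J8
Count = 4


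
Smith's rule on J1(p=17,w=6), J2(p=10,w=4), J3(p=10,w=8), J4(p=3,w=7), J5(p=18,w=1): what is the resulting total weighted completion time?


WSPT order (by p/w): J4 → J3 → J2 → J1 → J5
  J4: C=3, w·C=7×3=21
  J3: C=13, w·C=8×13=104
  J2: C=23, w·C=4×23=92
  J1: C=40, w·C=6×40=240
  J5: C=58, w·C=1×58=58
Σ w·C = 515
= 515


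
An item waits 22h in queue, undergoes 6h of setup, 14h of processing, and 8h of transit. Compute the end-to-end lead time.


Lead time = queue + setup + processing + transit
= 22 + 6 + 14 + 8
= 50 hours


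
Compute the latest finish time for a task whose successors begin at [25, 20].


LF = min of all successor start times
Successors start at: [25, 20]
LF = min(25, 20)
= 20


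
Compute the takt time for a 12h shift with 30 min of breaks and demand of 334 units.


Available = 12×60 - 30 = 690 min
Takt time = 690 / 334
= 2.07 min/unit


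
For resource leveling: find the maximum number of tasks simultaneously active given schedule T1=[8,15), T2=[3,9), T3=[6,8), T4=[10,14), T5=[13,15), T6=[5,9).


Check each time point for overlaps:
  t=6: 3 tasks active (T2, T3, T6)
Max concurrent = 3


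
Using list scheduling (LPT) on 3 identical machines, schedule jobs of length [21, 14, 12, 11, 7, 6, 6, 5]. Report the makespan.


Jobs (LPT sorted): [21, 14, 12, 11, 7, 6, 6, 5]
Machines: 3
  J=21 → Machine 1 (load: 0+21=21)
  J=14 → Machine 2 (load: 0+14=14)
  J=12 → Machine 3 (load: 0+12=12)
  J=11 → Machine 3 (load: 12+11=23)
  J=7 → Machine 2 (load: 14+7=21)
  J=6 → Machine 1 (load: 21+6=27)
  J=6 → Machine 2 (load: 21+6=27)
  J=5 → Machine 3 (load: 23+5=28)
Machine loads: [27, 27, 28]
Makespan = max = 28 time units


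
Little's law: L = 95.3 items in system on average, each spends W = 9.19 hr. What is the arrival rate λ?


Little's law: L = λW → λ = L / W
= 95.3 / 9.19
= 10.37 per hour


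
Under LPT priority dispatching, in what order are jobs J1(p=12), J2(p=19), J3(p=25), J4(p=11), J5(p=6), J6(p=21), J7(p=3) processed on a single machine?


LPT: sort by longest processing time first
  J3: p=25
  J6: p=21
  J2: p=19
  J1: p=12
  J4: p=11
  J5: p=6
  J7: p=3
Order: J3 → J6 → J2 → J1 → J4 → J5 → J7


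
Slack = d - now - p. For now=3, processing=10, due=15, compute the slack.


Slack = due - current_time - processing
= 15 - 3 - 10
= 2


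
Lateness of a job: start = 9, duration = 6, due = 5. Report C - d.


Completion = 9 + 6 = 15
Lateness = C - d = 15 - 5
= 10


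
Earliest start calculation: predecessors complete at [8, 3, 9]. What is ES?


ES = max of all predecessor completion times
Predecessors: [8, 3, 9]
ES = max(8, 3, 9)
= 9


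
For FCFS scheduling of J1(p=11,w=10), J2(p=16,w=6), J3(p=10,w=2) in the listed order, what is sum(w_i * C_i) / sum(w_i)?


Completion times:
  J1: C=11, w×C=10×11=110
  J2: C=27, w×C=6×27=162
  J3: C=37, w×C=2×37=74
Sum w×C = 346
Sum w = 18
Weighted avg = 346/18
= 19.22


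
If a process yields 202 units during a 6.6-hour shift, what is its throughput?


Throughput = units / time
= 202 / 6.6
= 30.6 units/hour


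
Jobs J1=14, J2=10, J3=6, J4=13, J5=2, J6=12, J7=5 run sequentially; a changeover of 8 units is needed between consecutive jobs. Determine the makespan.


Makespan = Σ processing + (n-1) × setup
= (14 + 10 + 6 + 13 + 2 + 12 + 5) + (7-1)×8
= 62 + 48
= 110 time units


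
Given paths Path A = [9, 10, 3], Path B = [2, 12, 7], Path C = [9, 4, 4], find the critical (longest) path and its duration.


Path A: 9 + 10 + 3 = 22
Path B: 2 + 12 + 7 = 21
Path C: 9 + 4 + 4 = 17
Critical path = longest = max(22, 21, 17)
= 22 (Path A)


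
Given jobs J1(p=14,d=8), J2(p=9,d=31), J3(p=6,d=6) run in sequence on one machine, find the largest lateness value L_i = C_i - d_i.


Lateness per job (L = C - d):
  J1: C=14, d=8, L=6
  J2: C=23, d=31, L=-8
  J3: C=29, d=6, L=23
Lmax = max(6, -8, 23)
= 23


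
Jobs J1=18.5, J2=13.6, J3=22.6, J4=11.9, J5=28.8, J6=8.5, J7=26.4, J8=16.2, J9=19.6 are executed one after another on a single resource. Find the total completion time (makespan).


Sequential makespan: sum all processing times
= 18.5 + 13.6 + 22.6 + 11.9 + 28.8 + 8.5 + 26.4 + 16.2 + 19.6
= 166.1 time units


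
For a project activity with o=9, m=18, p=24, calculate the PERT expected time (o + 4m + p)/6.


te = (o + 4m + p) / 6
= (9 + 4×18 + 24) / 6
= (9 + 72 + 24) / 6
= 105 / 6
= 17.50


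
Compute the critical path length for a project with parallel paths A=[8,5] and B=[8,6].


Path A: 8 + 5 = 13
Path B: 8 + 6 = 14
Critical path = longest = max(13, 14)
= 14 (Path B)


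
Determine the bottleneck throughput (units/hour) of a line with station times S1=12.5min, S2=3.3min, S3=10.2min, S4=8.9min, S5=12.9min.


Bottleneck = longest station time
Station times: [12.5, 3.3, 10.2, 8.9, 12.9]
Max = 12.9 min
Rate = 60 / 12.9
= 4.65 units/hour (bottleneck: 12.9min)


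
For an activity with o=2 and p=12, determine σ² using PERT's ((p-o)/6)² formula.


σ² = ((p - o) / 6)² = (p - o)² / 36
= (12 - 2)² / 36
= 10² / 36
= 100 / 36
= 2.7778


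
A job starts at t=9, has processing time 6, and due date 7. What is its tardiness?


Completion = start + processing = 9 + 6 = 15
Tardiness = max(0, C - d) = max(0, 15 - 7)
= max(0, 8)
= 8


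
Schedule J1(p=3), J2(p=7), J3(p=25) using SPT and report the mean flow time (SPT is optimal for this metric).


SPT order: J1 → J2 → J3
Completion times:
  J1: C=3
  J2: C=10
  J3: C=35
Sum = 48, n = 3
Mean flow = 48/3
= 16.00


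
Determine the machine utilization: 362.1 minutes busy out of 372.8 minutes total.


Utilization = busy / total × 100
= 362.1 / 372.8 × 100
= 97.1%


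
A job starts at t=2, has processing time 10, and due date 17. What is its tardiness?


Completion = start + processing = 2 + 10 = 12
Tardiness = max(0, C - d) = max(0, 12 - 17)
= max(0, -5)
= 0


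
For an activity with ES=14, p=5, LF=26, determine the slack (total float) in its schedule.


EF = ES + duration = 14 + 5 = 19
LS = LF - duration = 26 - 5 = 21
Total Float = LF - EF = 26 - 19
(or LS - ES = 21 - 14)
= 7


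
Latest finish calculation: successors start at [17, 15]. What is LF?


LF = min of all successor start times
Successors start at: [17, 15]
LF = min(17, 15)
= 15


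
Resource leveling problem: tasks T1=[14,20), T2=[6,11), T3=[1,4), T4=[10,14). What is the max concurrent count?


Check each time point for overlaps:
  t=10: 2 tasks active (T2, T4)
Max concurrent = 2


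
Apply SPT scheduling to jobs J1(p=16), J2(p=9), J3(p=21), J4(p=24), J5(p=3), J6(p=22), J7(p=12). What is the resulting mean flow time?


SPT order: J5 → J2 → J7 → J1 → J3 → J6 → J4
Completion times:
  J5: C=3
  J2: C=12
  J7: C=24
  J1: C=40
  J3: C=61
  J6: C=83
  J4: C=107
Sum = 330, n = 7
Mean flow = 330/7
= 47.14


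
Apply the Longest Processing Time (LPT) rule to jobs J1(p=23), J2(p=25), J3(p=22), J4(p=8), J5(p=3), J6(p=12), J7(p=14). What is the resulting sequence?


LPT: sort by longest processing time first
  J2: p=25
  J1: p=23
  J3: p=22
  J7: p=14
  J6: p=12
  J4: p=8
  J5: p=3
Order: J2 → J1 → J3 → J7 → J6 → J4 → J5


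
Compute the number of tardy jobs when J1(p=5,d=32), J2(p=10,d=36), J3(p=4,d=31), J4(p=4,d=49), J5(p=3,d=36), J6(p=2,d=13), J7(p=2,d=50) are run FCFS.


Completion vs due date:
  J1: C=5, d=32 → on time
  J2: C=15, d=36 → on time
  J3: C=19, d=31 → on time
  J4: C=23, d=49 → on time
  J5: C=26, d=36 → on time
  J6: C=28, d=13 → TARDY
  J7: C=30, d=50 → on time
Tardy jobs: J6
Count = 1


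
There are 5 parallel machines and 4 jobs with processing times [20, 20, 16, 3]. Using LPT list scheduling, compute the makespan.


Jobs (LPT sorted): [20, 20, 16, 3]
Machines: 5
  J=20 → Machine 1 (load: 0+20=20)
  J=20 → Machine 2 (load: 0+20=20)
  J=16 → Machine 3 (load: 0+16=16)
  J=3 → Machine 4 (load: 0+3=3)
Machine loads: [20, 20, 16, 3, 0]
Makespan = max = 20 time units


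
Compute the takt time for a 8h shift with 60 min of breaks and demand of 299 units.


Available = 8×60 - 60 = 420 min
Takt time = 420 / 299
= 1.40 min/unit


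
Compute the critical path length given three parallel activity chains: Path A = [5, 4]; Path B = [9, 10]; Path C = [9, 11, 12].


Path A: 5 + 4 = 9
Path B: 9 + 10 = 19
Path C: 9 + 11 + 12 = 32
Critical path = longest = max(9, 19, 32)
= 32 (Path C)


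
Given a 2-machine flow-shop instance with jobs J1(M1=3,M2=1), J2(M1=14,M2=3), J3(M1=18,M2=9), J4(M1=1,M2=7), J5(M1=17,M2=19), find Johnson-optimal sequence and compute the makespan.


Johnson's rule:
Group 1 (M1≤M2, sort by M1): ['J4', 'J5']
Group 2 (M1>M2, sort desc M2): ['J3', 'J2', 'J1']
Sequence: J4 → J5 → J3 → J2 → J1
Makespan calculation:
  J4: M1 done=1, M2 done=8
  J5: M1 done=18, M2 done=37
  J3: M1 done=36, M2 done=46
  J2: M1 done=50, M2 done=53
  J1: M1 done=53, M2 done=54
= Sequence: J4 → J5 → J3 → J2 → J1, Makespan: 54


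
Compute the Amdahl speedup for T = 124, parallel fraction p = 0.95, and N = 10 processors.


Amdahl's law: T_p = T × ((1-p) + p/N)
= 124 × ((1-0.95) + 0.95/10)
= 124 × (0.05 + 0.0950)
= 124 × 0.1450
= 17.98
Speedup = 124/17.98
= 6.90×


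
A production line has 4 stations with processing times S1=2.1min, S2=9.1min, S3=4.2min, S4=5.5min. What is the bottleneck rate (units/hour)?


Bottleneck = longest station time
Station times: [2.1, 9.1, 4.2, 5.5]
Max = 9.1 min
Rate = 60 / 9.1
= 6.59 units/hour (bottleneck: 9.1min)


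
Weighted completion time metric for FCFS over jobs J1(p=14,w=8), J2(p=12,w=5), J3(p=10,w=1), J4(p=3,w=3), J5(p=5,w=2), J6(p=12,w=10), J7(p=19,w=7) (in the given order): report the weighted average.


Completion times:
  J1: C=14, w×C=8×14=112
  J2: C=26, w×C=5×26=130
  J3: C=36, w×C=1×36=36
  J4: C=39, w×C=3×39=117
  J5: C=44, w×C=2×44=88
  J6: C=56, w×C=10×56=560
  J7: C=75, w×C=7×75=525
Sum w×C = 1568
Sum w = 36
Weighted avg = 1568/36
= 43.56


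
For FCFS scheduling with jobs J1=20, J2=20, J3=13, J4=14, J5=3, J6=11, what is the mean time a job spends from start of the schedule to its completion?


Completion times:
  J1: completes at 20
  J2: completes at 40
  J3: completes at 53
  J4: completes at 67
  J5: completes at 70
  J6: completes at 81
Sum = 331
Average = 331/6
= 55.17


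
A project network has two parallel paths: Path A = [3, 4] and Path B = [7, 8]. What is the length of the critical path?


Path A: 3 + 4 = 7
Path B: 7 + 8 = 15
Critical path = longest = max(7, 15)
= 15 (Path B)


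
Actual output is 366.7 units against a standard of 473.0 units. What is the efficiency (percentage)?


Efficiency = (actual / standard) × 100
= (366.7 / 473.0) × 100
= 77.5%


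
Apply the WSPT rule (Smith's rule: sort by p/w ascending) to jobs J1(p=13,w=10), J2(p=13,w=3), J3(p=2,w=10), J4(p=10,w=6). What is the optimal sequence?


WSPT (Smith's rule): sort by p/w ascending
  J3: p/w = 2/10 = 0.200
  J1: p/w = 13/10 = 1.300
  J4: p/w = 10/6 = 1.667
  J2: p/w = 13/3 = 4.333
Order: J3 → J1 → J4 → J2


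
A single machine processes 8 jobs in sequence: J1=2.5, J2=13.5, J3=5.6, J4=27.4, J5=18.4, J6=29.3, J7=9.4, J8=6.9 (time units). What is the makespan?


Sequential makespan: sum all processing times
= 2.5 + 13.5 + 5.6 + 27.4 + 18.4 + 29.3 + 9.4 + 6.9
= 113.0 time units


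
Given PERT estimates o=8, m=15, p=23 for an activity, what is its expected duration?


te = (o + 4m + p) / 6
= (8 + 4×15 + 23) / 6
= (8 + 60 + 23) / 6
= 91 / 6
= 15.17


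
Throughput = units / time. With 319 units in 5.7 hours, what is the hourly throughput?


Throughput = units / time
= 319 / 5.7
= 56.0 units/hour


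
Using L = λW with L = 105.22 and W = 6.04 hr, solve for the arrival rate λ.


Little's law: L = λW → λ = L / W
= 105.22 / 6.04
= 17.42 per hour


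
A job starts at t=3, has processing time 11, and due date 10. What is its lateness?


Completion = 3 + 11 = 14
Lateness = C - d = 14 - 10
= 4


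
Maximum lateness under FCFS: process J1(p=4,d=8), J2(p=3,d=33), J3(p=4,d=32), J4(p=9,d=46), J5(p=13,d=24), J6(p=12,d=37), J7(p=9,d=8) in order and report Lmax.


Lateness per job (L = C - d):
  J1: C=4, d=8, L=-4
  J2: C=7, d=33, L=-26
  J3: C=11, d=32, L=-21
  J4: C=20, d=46, L=-26
  J5: C=33, d=24, L=9
  J6: C=45, d=37, L=8
  J7: C=54, d=8, L=46
Lmax = max(-4, -26, -21, -26, 9, 8, 46)
= 46


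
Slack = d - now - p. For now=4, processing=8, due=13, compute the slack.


Slack = due - current_time - processing
= 13 - 4 - 8
= 1


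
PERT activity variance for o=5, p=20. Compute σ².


σ² = ((p - o) / 6)² = (p - o)² / 36
= (20 - 5)² / 36
= 15² / 36
= 225 / 36
= 6.2500


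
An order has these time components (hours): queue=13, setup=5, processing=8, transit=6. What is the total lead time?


Lead time = queue + setup + processing + transit
= 13 + 5 + 8 + 6
= 32 hours


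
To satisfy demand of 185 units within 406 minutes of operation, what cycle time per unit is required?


Cycle time = available time / demand
= 406 / 185
= 2.19 min/unit


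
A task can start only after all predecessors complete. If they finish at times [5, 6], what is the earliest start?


ES = max of all predecessor completion times
Predecessors: [5, 6]
ES = max(5, 6)
= 6


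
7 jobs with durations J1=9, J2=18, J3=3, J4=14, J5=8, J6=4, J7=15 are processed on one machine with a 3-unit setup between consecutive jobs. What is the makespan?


Makespan = Σ processing + (n-1) × setup
= (9 + 18 + 3 + 14 + 8 + 4 + 15) + (7-1)×3
= 71 + 18
= 89 time units


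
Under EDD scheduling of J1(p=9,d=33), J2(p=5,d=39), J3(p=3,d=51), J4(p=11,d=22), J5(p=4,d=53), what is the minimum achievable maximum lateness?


EDD order: J4 → J1 → J2 → J3 → J5
Completion and lateness:
  J4: C=11, d=22, L=11-22=-11
  J1: C=20, d=33, L=20-33=-13
  J2: C=25, d=39, L=25-39=-14
  J3: C=28, d=51, L=28-51=-23
  J5: C=32, d=53, L=32-53=-21
Lmax = max(-11, -13, -14, -23, -21)
= -11


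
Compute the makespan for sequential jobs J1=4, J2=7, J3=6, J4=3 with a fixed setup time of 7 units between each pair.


Makespan = Σ processing + (n-1) × setup
= (4 + 7 + 6 + 3) + (4-1)×7
= 20 + 21
= 41 time units


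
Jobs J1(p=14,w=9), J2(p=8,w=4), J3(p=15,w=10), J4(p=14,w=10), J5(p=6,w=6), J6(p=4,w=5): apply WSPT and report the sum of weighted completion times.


WSPT order (by p/w): J6 → J5 → J4 → J3 → J1 → J2
  J6: C=4, w·C=5×4=20
  J5: C=10, w·C=6×10=60
  J4: C=24, w·C=10×24=240
  J3: C=39, w·C=10×39=390
  J1: C=53, w·C=9×53=477
  J2: C=61, w·C=4×61=244
Σ w·C = 1431
= 1431


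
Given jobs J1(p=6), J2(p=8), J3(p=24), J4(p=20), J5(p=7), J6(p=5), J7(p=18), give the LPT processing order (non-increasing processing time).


LPT: sort by longest processing time first
  J3: p=24
  J4: p=20
  J7: p=18
  J2: p=8
  J5: p=7
  J1: p=6
  J6: p=5
Order: J3 → J4 → J7 → J2 → J5 → J1 → J6


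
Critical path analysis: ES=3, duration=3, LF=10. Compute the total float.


EF = ES + duration = 3 + 3 = 6
LS = LF - duration = 10 - 3 = 7
Total Float = LF - EF = 10 - 6
(or LS - ES = 7 - 3)
= 4


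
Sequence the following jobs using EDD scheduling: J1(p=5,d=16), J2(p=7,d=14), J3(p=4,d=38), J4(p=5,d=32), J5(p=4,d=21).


EDD: sort by earliest due date
  J2: d=14, p=7
  J1: d=16, p=5
  J5: d=21, p=4
  J4: d=32, p=5
  J3: d=38, p=4
Order: J2 → J1 → J5 → J4 → J3


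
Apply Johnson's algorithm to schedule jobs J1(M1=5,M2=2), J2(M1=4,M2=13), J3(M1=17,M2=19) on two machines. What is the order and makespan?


Johnson's rule:
Group 1 (M1≤M2, sort by M1): ['J2', 'J3']
Group 2 (M1>M2, sort desc M2): ['J1']
Sequence: J2 → J3 → J1
Makespan calculation:
  J2: M1 done=4, M2 done=17
  J3: M1 done=21, M2 done=40
  J1: M1 done=26, M2 done=42
= Sequence: J2 → J3 → J1, Makespan: 42


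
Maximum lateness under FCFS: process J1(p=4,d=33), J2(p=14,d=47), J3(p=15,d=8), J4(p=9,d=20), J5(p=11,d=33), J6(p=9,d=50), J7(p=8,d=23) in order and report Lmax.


Lateness per job (L = C - d):
  J1: C=4, d=33, L=-29
  J2: C=18, d=47, L=-29
  J3: C=33, d=8, L=25
  J4: C=42, d=20, L=22
  J5: C=53, d=33, L=20
  J6: C=62, d=50, L=12
  J7: C=70, d=23, L=47
Lmax = max(-29, -29, 25, 22, 20, 12, 47)
= 47


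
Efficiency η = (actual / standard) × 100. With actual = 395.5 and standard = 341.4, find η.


Efficiency = (actual / standard) × 100
= (395.5 / 341.4) × 100
= 115.8%


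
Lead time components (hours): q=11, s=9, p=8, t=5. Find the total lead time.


Lead time = queue + setup + processing + transit
= 11 + 9 + 8 + 5
= 33 hours


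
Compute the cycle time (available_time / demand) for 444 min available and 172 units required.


Cycle time = available time / demand
= 444 / 172
= 2.58 min/unit


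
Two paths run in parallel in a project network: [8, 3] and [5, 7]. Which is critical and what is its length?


Path A: 8 + 3 = 11
Path B: 5 + 7 = 12
Critical path = longest = max(11, 12)
= 12 (Path B)


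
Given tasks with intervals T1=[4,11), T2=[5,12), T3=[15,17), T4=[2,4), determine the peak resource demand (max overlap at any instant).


Check each time point for overlaps:
  t=5: 2 tasks active (T1, T2)
Max concurrent = 2


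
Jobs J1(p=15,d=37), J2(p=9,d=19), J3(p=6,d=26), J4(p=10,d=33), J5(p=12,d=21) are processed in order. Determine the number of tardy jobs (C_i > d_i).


Completion vs due date:
  J1: C=15, d=37 → on time
  J2: C=24, d=19 → TARDY
  J3: C=30, d=26 → TARDY
  J4: C=40, d=33 → TARDY
  J5: C=52, d=21 → TARDY
Tardy jobs: J2, J3, J4, J5
Count = 4


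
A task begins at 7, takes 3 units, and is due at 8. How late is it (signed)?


Completion = 7 + 3 = 10
Lateness = C - d = 10 - 8
= 2


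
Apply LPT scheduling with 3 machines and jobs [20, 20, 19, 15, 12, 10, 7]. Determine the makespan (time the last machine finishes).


Jobs (LPT sorted): [20, 20, 19, 15, 12, 10, 7]
Machines: 3
  J=20 → Machine 1 (load: 0+20=20)
  J=20 → Machine 2 (load: 0+20=20)
  J=19 → Machine 3 (load: 0+19=19)
  J=15 → Machine 3 (load: 19+15=34)
  J=12 → Machine 1 (load: 20+12=32)
  J=10 → Machine 2 (load: 20+10=30)
  J=7 → Machine 2 (load: 30+7=37)
Machine loads: [32, 37, 34]
Makespan = max = 37 time units


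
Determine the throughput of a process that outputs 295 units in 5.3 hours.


Throughput = units / time
= 295 / 5.3
= 55.7 units/hour


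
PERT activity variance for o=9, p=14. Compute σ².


σ² = ((p - o) / 6)² = (p - o)² / 36
= (14 - 9)² / 36
= 5² / 36
= 25 / 36
= 0.6944


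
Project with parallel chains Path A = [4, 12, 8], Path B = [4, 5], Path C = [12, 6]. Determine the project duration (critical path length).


Path A: 4 + 12 + 8 = 24
Path B: 4 + 5 = 9
Path C: 12 + 6 = 18
Critical path = longest = max(24, 9, 18)
= 24 (Path A)


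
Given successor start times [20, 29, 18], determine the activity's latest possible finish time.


LF = min of all successor start times
Successors start at: [20, 29, 18]
LF = min(20, 29, 18)
= 18


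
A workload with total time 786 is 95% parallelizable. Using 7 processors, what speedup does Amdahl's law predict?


Amdahl's law: T_p = T × ((1-p) + p/N)
= 786 × ((1-0.95) + 0.95/7)
= 786 × (0.05 + 0.1357)
= 786 × 0.1857
= 145.97
Speedup = 786/145.97
= 5.38×


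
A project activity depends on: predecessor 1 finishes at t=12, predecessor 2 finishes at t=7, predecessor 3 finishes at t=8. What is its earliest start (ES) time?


ES = max of all predecessor completion times
Predecessors: [12, 7, 8]
ES = max(12, 7, 8)
= 12


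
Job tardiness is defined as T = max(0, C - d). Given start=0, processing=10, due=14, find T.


Completion = start + processing = 0 + 10 = 10
Tardiness = max(0, C - d) = max(0, 10 - 14)
= max(0, -4)
= 0


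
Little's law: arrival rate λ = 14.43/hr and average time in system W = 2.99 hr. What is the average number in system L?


Little's law: L = λ × W
= 14.43 × 2.99
= 43.15


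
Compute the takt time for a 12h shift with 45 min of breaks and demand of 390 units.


Available = 12×60 - 45 = 675 min
Takt time = 675 / 390
= 1.73 min/unit


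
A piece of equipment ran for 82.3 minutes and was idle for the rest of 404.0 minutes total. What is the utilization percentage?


Utilization = busy / total × 100
= 82.3 / 404.0 × 100
= 20.4%


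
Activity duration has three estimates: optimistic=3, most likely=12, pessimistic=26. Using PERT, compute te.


te = (o + 4m + p) / 6
= (3 + 4×12 + 26) / 6
= (3 + 48 + 26) / 6
= 77 / 6
= 12.83


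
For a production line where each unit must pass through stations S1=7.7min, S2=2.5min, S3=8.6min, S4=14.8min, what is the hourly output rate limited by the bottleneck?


Bottleneck = longest station time
Station times: [7.7, 2.5, 8.6, 14.8]
Max = 14.8 min
Rate = 60 / 14.8
= 4.05 units/hour (bottleneck: 14.8min)


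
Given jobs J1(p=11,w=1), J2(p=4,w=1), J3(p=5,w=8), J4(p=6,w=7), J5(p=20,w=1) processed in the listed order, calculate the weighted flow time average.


Completion times:
  J1: C=11, w×C=1×11=11
  J2: C=15, w×C=1×15=15
  J3: C=20, w×C=8×20=160
  J4: C=26, w×C=7×26=182
  J5: C=46, w×C=1×46=46
Sum w×C = 414
Sum w = 18
Weighted avg = 414/18
= 23.00


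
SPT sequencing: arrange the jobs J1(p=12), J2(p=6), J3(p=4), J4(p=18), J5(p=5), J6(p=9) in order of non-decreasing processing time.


SPT: sort by shortest processing time
  J3: p=4
  J5: p=5
  J2: p=6
  J6: p=9
  J1: p=12
  J4: p=18
Order: J3 → J5 → J2 → J6 → J1 → J4


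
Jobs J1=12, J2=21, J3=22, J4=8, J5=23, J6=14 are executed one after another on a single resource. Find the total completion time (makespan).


Sequential makespan: sum all processing times
= 12 + 21 + 22 + 8 + 23 + 14
= 100 time units


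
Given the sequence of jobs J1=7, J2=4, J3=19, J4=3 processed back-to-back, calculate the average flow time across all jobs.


Completion times:
  J1: completes at 7
  J2: completes at 11
  J3: completes at 30
  J4: completes at 33
Sum = 81
Average = 81/4
= 20.25


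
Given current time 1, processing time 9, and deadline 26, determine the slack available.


Slack = due - current_time - processing
= 26 - 1 - 9
= 16


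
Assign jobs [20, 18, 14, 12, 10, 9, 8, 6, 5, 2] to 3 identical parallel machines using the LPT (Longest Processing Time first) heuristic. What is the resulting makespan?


Jobs (LPT sorted): [20, 18, 14, 12, 10, 9, 8, 6, 5, 2]
Machines: 3
  J=20 → Machine 1 (load: 0+20=20)
  J=18 → Machine 2 (load: 0+18=18)
  J=14 → Machine 3 (load: 0+14=14)
  J=12 → Machine 3 (load: 14+12=26)
  J=10 → Machine 2 (load: 18+10=28)
  J=9 → Machine 1 (load: 20+9=29)
  J=8 → Machine 3 (load: 26+8=34)
  J=6 → Machine 2 (load: 28+6=34)
  J=5 → Machine 1 (load: 29+5=34)
  J=2 → Machine 1 (load: 34+2=36)
Machine loads: [36, 34, 34]
Makespan = max = 36 time units


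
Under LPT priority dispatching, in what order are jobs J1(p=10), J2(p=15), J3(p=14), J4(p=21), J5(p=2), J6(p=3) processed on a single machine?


LPT: sort by longest processing time first
  J4: p=21
  J2: p=15
  J3: p=14
  J1: p=10
  J6: p=3
  J5: p=2
Order: J4 → J2 → J3 → J1 → J6 → J5


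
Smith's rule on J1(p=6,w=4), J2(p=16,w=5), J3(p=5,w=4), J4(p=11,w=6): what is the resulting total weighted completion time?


WSPT order (by p/w): J3 → J1 → J4 → J2
  J3: C=5, w·C=4×5=20
  J1: C=11, w·C=4×11=44
  J4: C=22, w·C=6×22=132
  J2: C=38, w·C=5×38=190
Σ w·C = 386
= 386


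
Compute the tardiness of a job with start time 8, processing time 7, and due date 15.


Completion = start + processing = 8 + 7 = 15
Tardiness = max(0, C - d) = max(0, 15 - 15)
= max(0, 0)
= 0


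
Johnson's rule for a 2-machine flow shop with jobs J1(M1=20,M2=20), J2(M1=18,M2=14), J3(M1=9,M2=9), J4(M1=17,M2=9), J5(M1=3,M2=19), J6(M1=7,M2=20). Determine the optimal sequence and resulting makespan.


Johnson's rule:
Group 1 (M1≤M2, sort by M1): ['J5', 'J6', 'J3', 'J1']
Group 2 (M1>M2, sort desc M2): ['J2', 'J4']
Sequence: J5 → J6 → J3 → J1 → J2 → J4
Makespan calculation:
  J5: M1 done=3, M2 done=22
  J6: M1 done=10, M2 done=42
  J3: M1 done=19, M2 done=51
  J1: M1 done=39, M2 done=71
  J2: M1 done=57, M2 done=85
  J4: M1 done=74, M2 done=94
= Sequence: J5 → J6 → J3 → J1 → J2 → J4, Makespan: 94


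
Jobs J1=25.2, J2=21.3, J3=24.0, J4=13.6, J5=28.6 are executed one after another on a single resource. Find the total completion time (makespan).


Sequential makespan: sum all processing times
= 25.2 + 21.3 + 24.0 + 13.6 + 28.6
= 112.7 time units


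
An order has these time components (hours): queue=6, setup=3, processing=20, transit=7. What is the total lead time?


Lead time = queue + setup + processing + transit
= 6 + 3 + 20 + 7
= 36 hours


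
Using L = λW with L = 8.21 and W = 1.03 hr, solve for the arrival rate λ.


Little's law: L = λW → λ = L / W
= 8.21 / 1.03
= 7.97 per hour


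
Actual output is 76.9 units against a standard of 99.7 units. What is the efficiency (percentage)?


Efficiency = (actual / standard) × 100
= (76.9 / 99.7) × 100
= 77.1%


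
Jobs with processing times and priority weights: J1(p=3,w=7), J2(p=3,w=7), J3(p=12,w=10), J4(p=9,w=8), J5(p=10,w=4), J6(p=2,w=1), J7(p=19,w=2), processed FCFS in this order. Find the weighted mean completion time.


Completion times:
  J1: C=3, w×C=7×3=21
  J2: C=6, w×C=7×6=42
  J3: C=18, w×C=10×18=180
  J4: C=27, w×C=8×27=216
  J5: C=37, w×C=4×37=148
  J6: C=39, w×C=1×39=39
  J7: C=58, w×C=2×58=116
Sum w×C = 762
Sum w = 39
Weighted avg = 762/39
= 19.54


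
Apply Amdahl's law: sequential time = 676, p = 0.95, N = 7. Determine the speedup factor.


Amdahl's law: T_p = T × ((1-p) + p/N)
= 676 × ((1-0.95) + 0.95/7)
= 676 × (0.05 + 0.1357)
= 676 × 0.1857
= 125.54
Speedup = 676/125.54
= 5.38×


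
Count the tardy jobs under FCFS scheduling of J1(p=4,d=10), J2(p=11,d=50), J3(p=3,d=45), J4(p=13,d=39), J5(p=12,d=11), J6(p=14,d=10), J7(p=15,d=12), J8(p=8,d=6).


Completion vs due date:
  J1: C=4, d=10 → on time
  J2: C=15, d=50 → on time
  J3: C=18, d=45 → on time
  J4: C=31, d=39 → on time
  J5: C=43, d=11 → TARDY
  J6: C=57, d=10 → TARDY
  J7: C=72, d=12 → TARDY
  J8: C=80, d=6 → TARDY
Tardy jobs: J5, J6, J7, J8
Count = 4


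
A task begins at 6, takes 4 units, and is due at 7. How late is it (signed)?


Completion = 6 + 4 = 10
Lateness = C - d = 10 - 7
= 3


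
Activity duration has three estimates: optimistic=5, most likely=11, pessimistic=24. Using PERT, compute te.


te = (o + 4m + p) / 6
= (5 + 4×11 + 24) / 6
= (5 + 44 + 24) / 6
= 73 / 6
= 12.17


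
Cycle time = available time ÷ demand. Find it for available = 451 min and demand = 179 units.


Cycle time = available time / demand
= 451 / 179
= 2.52 min/unit


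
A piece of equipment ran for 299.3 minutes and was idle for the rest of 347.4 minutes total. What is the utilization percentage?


Utilization = busy / total × 100
= 299.3 / 347.4 × 100
= 86.2%


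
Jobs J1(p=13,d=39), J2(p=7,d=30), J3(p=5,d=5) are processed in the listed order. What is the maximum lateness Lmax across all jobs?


Lateness per job (L = C - d):
  J1: C=13, d=39, L=-26
  J2: C=20, d=30, L=-10
  J3: C=25, d=5, L=20
Lmax = max(-26, -10, 20)
= 20


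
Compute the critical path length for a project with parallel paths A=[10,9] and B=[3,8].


Path A: 10 + 9 = 19
Path B: 3 + 8 = 11
Critical path = longest = max(19, 11)
= 19 (Path A)


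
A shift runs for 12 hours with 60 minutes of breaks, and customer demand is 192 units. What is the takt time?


Available = 12×60 - 60 = 660 min
Takt time = 660 / 192
= 3.44 min/unit


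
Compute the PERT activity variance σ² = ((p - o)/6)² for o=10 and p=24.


σ² = ((p - o) / 6)² = (p - o)² / 36
= (24 - 10)² / 36
= 14² / 36
= 196 / 36
= 5.4444


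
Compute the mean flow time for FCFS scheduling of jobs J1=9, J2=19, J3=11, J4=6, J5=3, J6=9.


Completion times:
  J1: completes at 9
  J2: completes at 28
  J3: completes at 39
  J4: completes at 45
  J5: completes at 48
  J6: completes at 57
Sum = 226
Average = 226/6
= 37.67


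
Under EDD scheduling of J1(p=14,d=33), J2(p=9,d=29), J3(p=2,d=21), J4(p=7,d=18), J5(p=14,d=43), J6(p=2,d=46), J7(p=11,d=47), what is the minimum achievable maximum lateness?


EDD order: J4 → J3 → J2 → J1 → J5 → J6 → J7
Completion and lateness:
  J4: C=7, d=18, L=7-18=-11
  J3: C=9, d=21, L=9-21=-12
  J2: C=18, d=29, L=18-29=-11
  J1: C=32, d=33, L=32-33=-1
  J5: C=46, d=43, L=46-43=3
  J6: C=48, d=46, L=48-46=2
  J7: C=59, d=47, L=59-47=12
Lmax = max(-11, -12, -11, -1, 3, 2, 12)
= 12


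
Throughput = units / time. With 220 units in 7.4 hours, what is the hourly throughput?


Throughput = units / time
= 220 / 7.4
= 29.7 units/hour


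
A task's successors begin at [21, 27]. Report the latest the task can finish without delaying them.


LF = min of all successor start times
Successors start at: [21, 27]
LF = min(21, 27)
= 21


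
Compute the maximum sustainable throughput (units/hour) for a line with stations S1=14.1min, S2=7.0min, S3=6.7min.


Bottleneck = longest station time
Station times: [14.1, 7.0, 6.7]
Max = 14.1 min
Rate = 60 / 14.1
= 4.26 units/hour (bottleneck: 14.1min)


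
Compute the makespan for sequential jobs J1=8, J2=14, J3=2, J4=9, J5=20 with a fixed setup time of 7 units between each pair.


Makespan = Σ processing + (n-1) × setup
= (8 + 14 + 2 + 9 + 20) + (5-1)×7
= 53 + 28
= 81 time units


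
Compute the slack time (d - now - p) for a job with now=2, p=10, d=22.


Slack = due - current_time - processing
= 22 - 2 - 10
= 10


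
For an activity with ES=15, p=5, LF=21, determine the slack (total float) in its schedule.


EF = ES + duration = 15 + 5 = 20
LS = LF - duration = 21 - 5 = 16
Total Float = LF - EF = 21 - 20
(or LS - ES = 16 - 15)
= 1


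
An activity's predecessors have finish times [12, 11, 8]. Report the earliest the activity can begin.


ES = max of all predecessor completion times
Predecessors: [12, 11, 8]
ES = max(12, 11, 8)
= 12


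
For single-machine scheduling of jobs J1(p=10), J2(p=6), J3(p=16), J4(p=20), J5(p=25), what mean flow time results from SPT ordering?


SPT order: J2 → J1 → J3 → J4 → J5
Completion times:
  J2: C=6
  J1: C=16
  J3: C=32
  J4: C=52
  J5: C=77
Sum = 183, n = 5
Mean flow = 183/5
= 36.60


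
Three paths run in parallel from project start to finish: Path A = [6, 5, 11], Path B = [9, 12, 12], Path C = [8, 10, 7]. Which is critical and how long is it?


Path A: 6 + 5 + 11 = 22
Path B: 9 + 12 + 12 = 33
Path C: 8 + 10 + 7 = 25
Critical path = longest = max(22, 33, 25)
= 33 (Path B)


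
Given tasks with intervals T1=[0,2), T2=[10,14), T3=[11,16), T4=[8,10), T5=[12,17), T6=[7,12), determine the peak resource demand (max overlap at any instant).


Check each time point for overlaps:
  t=11: 3 tasks active (T2, T3, T6)
Max concurrent = 3


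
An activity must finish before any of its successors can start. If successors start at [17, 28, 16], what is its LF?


LF = min of all successor start times
Successors start at: [17, 28, 16]
LF = min(17, 28, 16)
= 16


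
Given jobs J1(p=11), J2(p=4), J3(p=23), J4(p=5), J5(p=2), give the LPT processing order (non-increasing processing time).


LPT: sort by longest processing time first
  J3: p=23
  J1: p=11
  J4: p=5
  J2: p=4
  J5: p=2
Order: J3 → J1 → J4 → J2 → J5


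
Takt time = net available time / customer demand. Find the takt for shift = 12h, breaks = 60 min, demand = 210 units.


Available = 12×60 - 60 = 660 min
Takt time = 660 / 210
= 3.14 min/unit


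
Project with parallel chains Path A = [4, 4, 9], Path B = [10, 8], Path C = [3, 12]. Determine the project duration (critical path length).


Path A: 4 + 4 + 9 = 17
Path B: 10 + 8 = 18
Path C: 3 + 12 = 15
Critical path = longest = max(17, 18, 15)
= 18 (Path B)


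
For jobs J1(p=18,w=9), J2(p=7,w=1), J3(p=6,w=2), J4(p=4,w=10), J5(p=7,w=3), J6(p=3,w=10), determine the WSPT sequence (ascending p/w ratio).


WSPT (Smith's rule): sort by p/w ascending
  J6: p/w = 3/10 = 0.300
  J4: p/w = 4/10 = 0.400
  J1: p/w = 18/9 = 2.000
  J5: p/w = 7/3 = 2.333
  J3: p/w = 6/2 = 3.000
  J2: p/w = 7/1 = 7.000
Order: J6 → J4 → J1 → J5 → J3 → J2


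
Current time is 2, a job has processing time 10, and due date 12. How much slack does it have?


Slack = due - current_time - processing
= 12 - 2 - 10
= 0


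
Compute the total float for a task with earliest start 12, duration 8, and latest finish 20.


EF = ES + duration = 12 + 8 = 20
LS = LF - duration = 20 - 8 = 12
Total Float = LF - EF = 20 - 20
(or LS - ES = 12 - 12)
= 0


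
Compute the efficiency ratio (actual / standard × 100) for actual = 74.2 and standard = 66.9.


Efficiency = (actual / standard) × 100
= (74.2 / 66.9) × 100
= 110.9%


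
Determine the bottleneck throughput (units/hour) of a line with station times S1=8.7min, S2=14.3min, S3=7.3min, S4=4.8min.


Bottleneck = longest station time
Station times: [8.7, 14.3, 7.3, 4.8]
Max = 14.3 min
Rate = 60 / 14.3
= 4.20 units/hour (bottleneck: 14.3min)


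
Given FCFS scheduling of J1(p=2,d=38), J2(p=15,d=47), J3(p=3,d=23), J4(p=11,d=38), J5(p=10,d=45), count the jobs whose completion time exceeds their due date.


Completion vs due date:
  J1: C=2, d=38 → on time
  J2: C=17, d=47 → on time
  J3: C=20, d=23 → on time
  J4: C=31, d=38 → on time
  J5: C=41, d=45 → on time
Tardy jobs: none
Count = 0


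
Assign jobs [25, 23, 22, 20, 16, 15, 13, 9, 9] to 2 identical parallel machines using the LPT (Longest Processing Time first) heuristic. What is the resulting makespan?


Jobs (LPT sorted): [25, 23, 22, 20, 16, 15, 13, 9, 9]
Machines: 2
  J=25 → Machine 1 (load: 0+25=25)
  J=23 → Machine 2 (load: 0+23=23)
  J=22 → Machine 2 (load: 23+22=45)
  J=20 → Machine 1 (load: 25+20=45)
  J=16 → Machine 1 (load: 45+16=61)
  J=15 → Machine 2 (load: 45+15=60)
  J=13 → Machine 2 (load: 60+13=73)
  J=9 → Machine 1 (load: 61+9=70)
  J=9 → Machine 1 (load: 70+9=79)
Machine loads: [79, 73]
Makespan = max = 79 time units


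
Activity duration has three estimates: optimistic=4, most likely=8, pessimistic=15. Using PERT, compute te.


te = (o + 4m + p) / 6
= (4 + 4×8 + 15) / 6
= (4 + 32 + 15) / 6
= 51 / 6
= 8.50


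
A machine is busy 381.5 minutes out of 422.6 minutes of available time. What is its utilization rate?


Utilization = busy / total × 100
= 381.5 / 422.6 × 100
= 90.3%


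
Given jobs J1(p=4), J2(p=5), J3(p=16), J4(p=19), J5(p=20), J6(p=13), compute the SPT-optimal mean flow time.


SPT order: J1 → J2 → J6 → J3 → J4 → J5
Completion times:
  J1: C=4
  J2: C=9
  J6: C=22
  J3: C=38
  J4: C=57
  J5: C=77
Sum = 207, n = 6
Mean flow = 207/6
= 34.50


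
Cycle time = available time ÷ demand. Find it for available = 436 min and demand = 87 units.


Cycle time = available time / demand
= 436 / 87
= 5.01 min/unit


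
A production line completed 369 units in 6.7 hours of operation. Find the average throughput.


Throughput = units / time
= 369 / 6.7
= 55.1 units/hour


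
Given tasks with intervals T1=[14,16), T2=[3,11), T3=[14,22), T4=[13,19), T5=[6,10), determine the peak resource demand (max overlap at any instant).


Check each time point for overlaps:
  t=14: 3 tasks active (T1, T3, T4)
Max concurrent = 3


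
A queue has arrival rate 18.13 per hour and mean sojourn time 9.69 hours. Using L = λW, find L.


Little's law: L = λ × W
= 18.13 × 9.69
= 175.68


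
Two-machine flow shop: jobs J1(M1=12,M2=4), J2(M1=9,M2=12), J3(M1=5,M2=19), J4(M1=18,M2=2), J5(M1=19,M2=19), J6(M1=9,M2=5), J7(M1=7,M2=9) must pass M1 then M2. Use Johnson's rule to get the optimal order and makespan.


Johnson's rule:
Group 1 (M1≤M2, sort by M1): ['J3', 'J7', 'J2', 'J5']
Group 2 (M1>M2, sort desc M2): ['J6', 'J1', 'J4']
Sequence: J3 → J7 → J2 → J5 → J6 → J1 → J4
Makespan calculation:
  J3: M1 done=5, M2 done=24
  J7: M1 done=12, M2 done=33
  J2: M1 done=21, M2 done=45
  J5: M1 done=40, M2 done=64
  J6: M1 done=49, M2 done=69
  J1: M1 done=61, M2 done=73
  J4: M1 done=79, M2 done=81
= Sequence: J3 → J7 → J2 → J5 → J6 → J1 → J4, Makespan: 81


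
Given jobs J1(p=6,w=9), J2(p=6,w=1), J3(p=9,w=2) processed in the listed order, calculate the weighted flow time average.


Completion times:
  J1: C=6, w×C=9×6=54
  J2: C=12, w×C=1×12=12
  J3: C=21, w×C=2×21=42
Sum w×C = 108
Sum w = 12
Weighted avg = 108/12
= 9.00


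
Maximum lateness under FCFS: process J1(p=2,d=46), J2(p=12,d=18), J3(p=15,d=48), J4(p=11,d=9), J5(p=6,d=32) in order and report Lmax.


Lateness per job (L = C - d):
  J1: C=2, d=46, L=-44
  J2: C=14, d=18, L=-4
  J3: C=29, d=48, L=-19
  J4: C=40, d=9, L=31
  J5: C=46, d=32, L=14
Lmax = max(-44, -4, -19, 31, 14)
= 31


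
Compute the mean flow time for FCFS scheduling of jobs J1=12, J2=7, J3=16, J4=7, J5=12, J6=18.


Completion times:
  J1: completes at 12
  J2: completes at 19
  J3: completes at 35
  J4: completes at 42
  J5: completes at 54
  J6: completes at 72
Sum = 234
Average = 234/6
= 39.00


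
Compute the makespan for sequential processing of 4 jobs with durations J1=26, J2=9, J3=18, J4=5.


Sequential makespan: sum all processing times
= 26 + 9 + 18 + 5
= 58 time units


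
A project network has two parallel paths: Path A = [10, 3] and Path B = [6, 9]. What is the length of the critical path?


Path A: 10 + 3 = 13
Path B: 6 + 9 = 15
Critical path = longest = max(13, 15)
= 15 (Path B)


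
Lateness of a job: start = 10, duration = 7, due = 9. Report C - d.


Completion = 10 + 7 = 17
Lateness = C - d = 17 - 9
= 8


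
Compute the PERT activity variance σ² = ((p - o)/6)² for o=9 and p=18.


σ² = ((p - o) / 6)² = (p - o)² / 36
= (18 - 9)² / 36
= 9² / 36
= 81 / 36
= 2.2500


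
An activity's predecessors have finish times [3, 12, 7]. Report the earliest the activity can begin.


ES = max of all predecessor completion times
Predecessors: [3, 12, 7]
ES = max(3, 12, 7)
= 12


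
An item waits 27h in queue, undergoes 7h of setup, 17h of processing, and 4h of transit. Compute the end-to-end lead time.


Lead time = queue + setup + processing + transit
= 27 + 7 + 17 + 4
= 55 hours


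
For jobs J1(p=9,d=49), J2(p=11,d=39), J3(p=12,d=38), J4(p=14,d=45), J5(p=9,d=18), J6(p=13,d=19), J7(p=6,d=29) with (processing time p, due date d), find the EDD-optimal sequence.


EDD: sort by earliest due date
  J5: d=18, p=9
  J6: d=19, p=13
  J7: d=29, p=6
  J3: d=38, p=12
  J2: d=39, p=11
  J4: d=45, p=14
  J1: d=49, p=9
Order: J5 → J6 → J7 → J3 → J2 → J4 → J1


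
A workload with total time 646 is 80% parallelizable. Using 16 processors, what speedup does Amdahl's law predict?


Amdahl's law: T_p = T × ((1-p) + p/N)
= 646 × ((1-0.8) + 0.8/16)
= 646 × (0.20 + 0.0500)
= 646 × 0.2500
= 161.50
Speedup = 646/161.50
= 4.00×
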